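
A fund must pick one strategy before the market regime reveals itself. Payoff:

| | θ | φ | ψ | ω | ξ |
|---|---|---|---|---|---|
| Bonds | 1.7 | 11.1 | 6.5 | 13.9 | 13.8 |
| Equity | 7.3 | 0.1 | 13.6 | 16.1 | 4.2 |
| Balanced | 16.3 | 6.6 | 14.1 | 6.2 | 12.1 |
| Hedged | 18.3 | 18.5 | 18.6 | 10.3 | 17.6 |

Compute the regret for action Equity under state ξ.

13.4

Best payoff under ξ is 17.6.
Regret = 17.6 − 4.2 = 13.4.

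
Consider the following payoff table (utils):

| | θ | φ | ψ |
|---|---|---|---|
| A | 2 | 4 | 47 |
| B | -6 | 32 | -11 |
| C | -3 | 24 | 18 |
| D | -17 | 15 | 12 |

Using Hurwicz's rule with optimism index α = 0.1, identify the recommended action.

A: 0.1·47 + 0.9·2 = 6.5
B: 0.1·32 + 0.9·(-11) = -6.7
C: 0.1·24 + 0.9·(-3) = -0.3
D: 0.1·15 + 0.9·(-17) = -13.8
Highest Hurwicz score = 6.5 → A.

A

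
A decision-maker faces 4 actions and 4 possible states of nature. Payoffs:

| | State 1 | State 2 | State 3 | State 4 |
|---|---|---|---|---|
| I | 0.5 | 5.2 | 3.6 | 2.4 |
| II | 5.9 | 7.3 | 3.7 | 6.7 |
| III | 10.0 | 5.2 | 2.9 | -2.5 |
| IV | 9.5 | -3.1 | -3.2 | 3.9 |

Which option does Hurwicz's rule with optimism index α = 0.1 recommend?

I: 0.1·5.2 + 0.9·0.5 = 0.97
II: 0.1·7.3 + 0.9·3.7 = 4.06
III: 0.1·10.0 + 0.9·(-2.5) = -1.25
IV: 0.1·9.5 + 0.9·(-3.2) = -1.93
Highest Hurwicz score = 4.06 → II.

II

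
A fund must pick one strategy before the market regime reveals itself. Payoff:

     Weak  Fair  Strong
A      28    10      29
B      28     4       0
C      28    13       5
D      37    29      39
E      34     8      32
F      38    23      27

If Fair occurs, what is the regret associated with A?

19

Best payoff under Fair is 29.
Regret = 29 − 10 = 19.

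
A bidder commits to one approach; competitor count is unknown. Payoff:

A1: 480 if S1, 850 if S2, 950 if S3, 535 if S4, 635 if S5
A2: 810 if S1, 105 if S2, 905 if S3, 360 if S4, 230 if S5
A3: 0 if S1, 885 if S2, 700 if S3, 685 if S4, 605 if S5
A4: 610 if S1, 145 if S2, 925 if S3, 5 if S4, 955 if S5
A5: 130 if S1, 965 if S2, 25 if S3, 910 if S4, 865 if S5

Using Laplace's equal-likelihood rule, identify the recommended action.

Row averages: A1=690, A2=482, A3=575, A4=528, A5=579
Highest average = 690 → A1.

A1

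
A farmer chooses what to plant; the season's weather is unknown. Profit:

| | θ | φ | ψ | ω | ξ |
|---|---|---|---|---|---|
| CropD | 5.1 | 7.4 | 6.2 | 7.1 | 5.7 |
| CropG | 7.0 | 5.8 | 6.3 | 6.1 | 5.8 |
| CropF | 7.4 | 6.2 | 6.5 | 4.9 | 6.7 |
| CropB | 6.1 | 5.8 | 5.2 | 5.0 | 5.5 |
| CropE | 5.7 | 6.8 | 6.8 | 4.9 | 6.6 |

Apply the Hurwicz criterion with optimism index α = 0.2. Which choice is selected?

CropD: 0.2·7.4 + 0.8·5.1 = 5.56
CropG: 0.2·7.0 + 0.8·5.8 = 6.04
CropF: 0.2·7.4 + 0.8·4.9 = 5.4
CropB: 0.2·6.1 + 0.8·5.0 = 5.22
CropE: 0.2·6.8 + 0.8·4.9 = 5.28
Highest Hurwicz score = 6.04 → CropG.

CropG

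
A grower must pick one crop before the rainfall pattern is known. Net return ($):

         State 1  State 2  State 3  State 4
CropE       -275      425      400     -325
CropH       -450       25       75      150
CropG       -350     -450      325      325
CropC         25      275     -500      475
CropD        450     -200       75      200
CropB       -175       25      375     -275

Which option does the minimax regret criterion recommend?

CropD

Column bests: State 1=450, State 2=425, State 3=400, State 4=475.
CropE regrets: 725, 0, 0, 800 → max 800
CropH regrets: 900, 400, 325, 325 → max 900
CropG regrets: 800, 875, 75, 150 → max 875
CropC regrets: 425, 150, 900, 0 → max 900
CropD regrets: 0, 625, 325, 275 → max 625
CropB regrets: 625, 400, 25, 750 → max 750
Smallest max regret = 625 → CropD.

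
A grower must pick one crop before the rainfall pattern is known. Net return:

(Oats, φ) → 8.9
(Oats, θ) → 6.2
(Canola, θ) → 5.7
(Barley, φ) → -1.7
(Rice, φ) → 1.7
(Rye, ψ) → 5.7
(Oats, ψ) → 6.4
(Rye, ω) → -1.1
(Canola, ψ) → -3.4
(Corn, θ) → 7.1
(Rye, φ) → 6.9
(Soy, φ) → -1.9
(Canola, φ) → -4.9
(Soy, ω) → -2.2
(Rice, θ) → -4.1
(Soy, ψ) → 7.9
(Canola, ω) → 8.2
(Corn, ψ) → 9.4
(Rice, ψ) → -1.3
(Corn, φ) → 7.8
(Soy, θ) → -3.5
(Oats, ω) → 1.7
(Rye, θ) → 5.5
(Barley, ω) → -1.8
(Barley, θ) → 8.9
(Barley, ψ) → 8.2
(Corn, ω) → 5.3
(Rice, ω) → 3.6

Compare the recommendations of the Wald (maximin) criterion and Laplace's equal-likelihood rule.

maximin → Corn; laplace → Corn (agree)

Row minima: Canola=-4.9, Oats=1.7, Soy=-3.5, Barley=-1.8, Corn=5.3, Rice=-4.1, Rye=-1.1
Best worst-case = 5.3 → Corn.
Row averages: Canola=1.4, Oats=5.8, Soy=0.075, Barley=3.4, Corn=7.4, Rice=-0.025, Rye=4.25
Highest average = 7.4 → Corn.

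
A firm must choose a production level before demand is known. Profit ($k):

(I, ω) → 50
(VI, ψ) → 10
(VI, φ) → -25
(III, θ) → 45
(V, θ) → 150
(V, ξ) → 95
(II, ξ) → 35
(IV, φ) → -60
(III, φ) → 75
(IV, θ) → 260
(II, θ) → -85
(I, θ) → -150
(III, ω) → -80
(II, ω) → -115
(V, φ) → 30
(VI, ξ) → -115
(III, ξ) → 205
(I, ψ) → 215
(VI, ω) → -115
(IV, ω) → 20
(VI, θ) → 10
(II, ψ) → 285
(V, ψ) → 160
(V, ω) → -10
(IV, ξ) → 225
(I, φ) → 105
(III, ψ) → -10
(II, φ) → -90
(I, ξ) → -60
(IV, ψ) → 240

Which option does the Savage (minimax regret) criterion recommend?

Column bests: θ=260, φ=105, ψ=285, ω=50, ξ=225.
I regrets: 410, 0, 70, 0, 285 → max 410
II regrets: 345, 195, 0, 165, 190 → max 345
III regrets: 215, 30, 295, 130, 20 → max 295
IV regrets: 0, 165, 45, 30, 0 → max 165
V regrets: 110, 75, 125, 60, 130 → max 130
VI regrets: 250, 130, 275, 165, 340 → max 340
Smallest max regret = 130 → V.

V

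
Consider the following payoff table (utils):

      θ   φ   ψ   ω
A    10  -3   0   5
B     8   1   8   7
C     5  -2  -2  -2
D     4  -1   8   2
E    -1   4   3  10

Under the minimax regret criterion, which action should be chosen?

B

Column bests: θ=10, φ=4, ψ=8, ω=10.
A regrets: 0, 7, 8, 5 → max 8
B regrets: 2, 3, 0, 3 → max 3
C regrets: 5, 6, 10, 12 → max 12
D regrets: 6, 5, 0, 8 → max 8
E regrets: 11, 0, 5, 0 → max 11
Smallest max regret = 3 → B.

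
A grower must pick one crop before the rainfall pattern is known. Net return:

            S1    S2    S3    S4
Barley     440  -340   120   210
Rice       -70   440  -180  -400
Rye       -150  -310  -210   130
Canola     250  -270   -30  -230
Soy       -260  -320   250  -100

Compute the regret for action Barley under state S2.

Best payoff under S2 is 440.
Regret = 440 − (-340) = 780.

780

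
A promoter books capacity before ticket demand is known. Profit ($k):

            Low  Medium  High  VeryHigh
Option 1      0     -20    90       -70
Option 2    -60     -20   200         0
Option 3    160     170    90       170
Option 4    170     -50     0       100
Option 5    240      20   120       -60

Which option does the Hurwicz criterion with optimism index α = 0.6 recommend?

Option 3

Option 1: 0.6·90 + 0.4·(-70) = 26
Option 2: 0.6·200 + 0.4·(-60) = 96
Option 3: 0.6·170 + 0.4·90 = 138
Option 4: 0.6·170 + 0.4·(-50) = 82
Option 5: 0.6·240 + 0.4·(-60) = 120
Highest Hurwicz score = 138 → Option 3.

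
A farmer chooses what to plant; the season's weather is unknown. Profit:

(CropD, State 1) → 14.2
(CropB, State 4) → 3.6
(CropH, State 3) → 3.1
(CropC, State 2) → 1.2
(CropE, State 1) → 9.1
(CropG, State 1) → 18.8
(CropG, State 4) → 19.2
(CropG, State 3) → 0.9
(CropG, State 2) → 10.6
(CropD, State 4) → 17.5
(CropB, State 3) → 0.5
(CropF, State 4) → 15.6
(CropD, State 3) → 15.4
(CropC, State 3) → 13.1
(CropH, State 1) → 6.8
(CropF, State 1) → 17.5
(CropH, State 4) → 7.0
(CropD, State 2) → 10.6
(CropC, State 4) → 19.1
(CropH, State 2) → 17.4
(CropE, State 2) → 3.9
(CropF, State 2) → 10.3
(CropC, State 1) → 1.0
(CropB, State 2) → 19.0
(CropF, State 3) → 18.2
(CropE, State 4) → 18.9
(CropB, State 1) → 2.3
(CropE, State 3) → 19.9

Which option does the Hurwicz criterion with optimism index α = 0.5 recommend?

CropE: 0.5·19.9 + 0.5·3.9 = 11.9
CropH: 0.5·17.4 + 0.5·3.1 = 10.25
CropB: 0.5·19.0 + 0.5·0.5 = 9.75
CropG: 0.5·19.2 + 0.5·0.9 = 10.05
CropC: 0.5·19.1 + 0.5·1.0 = 10.05
CropD: 0.5·17.5 + 0.5·10.6 = 14.05
CropF: 0.5·18.2 + 0.5·10.3 = 14.25
Highest Hurwicz score = 14.25 → CropF.

CropF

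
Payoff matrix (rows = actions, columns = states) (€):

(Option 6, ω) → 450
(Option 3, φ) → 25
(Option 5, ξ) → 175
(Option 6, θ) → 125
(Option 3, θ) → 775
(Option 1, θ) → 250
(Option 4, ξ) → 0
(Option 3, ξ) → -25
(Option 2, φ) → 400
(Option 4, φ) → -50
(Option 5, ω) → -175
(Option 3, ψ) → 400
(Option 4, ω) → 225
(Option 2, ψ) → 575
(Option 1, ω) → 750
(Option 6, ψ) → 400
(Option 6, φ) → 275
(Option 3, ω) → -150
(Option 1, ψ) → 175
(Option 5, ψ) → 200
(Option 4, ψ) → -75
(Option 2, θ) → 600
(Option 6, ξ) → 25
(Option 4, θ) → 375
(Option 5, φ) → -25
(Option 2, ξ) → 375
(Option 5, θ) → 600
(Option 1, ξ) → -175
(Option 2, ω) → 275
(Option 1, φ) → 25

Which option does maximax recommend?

Row maxima: Option 1=750, Option 2=600, Option 3=775, Option 4=375, Option 5=600, Option 6=450
Best best-case = 775 → Option 3.

Option 3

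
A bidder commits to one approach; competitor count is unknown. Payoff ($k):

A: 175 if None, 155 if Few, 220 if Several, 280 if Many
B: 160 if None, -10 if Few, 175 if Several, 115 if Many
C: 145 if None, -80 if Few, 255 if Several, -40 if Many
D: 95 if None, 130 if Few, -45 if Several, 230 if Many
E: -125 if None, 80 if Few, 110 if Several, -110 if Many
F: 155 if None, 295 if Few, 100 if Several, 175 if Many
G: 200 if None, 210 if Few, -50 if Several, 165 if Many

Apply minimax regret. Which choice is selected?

A

Column bests: None=200, Few=295, Several=255, Many=280.
A regrets: 25, 140, 35, 0 → max 140
B regrets: 40, 305, 80, 165 → max 305
C regrets: 55, 375, 0, 320 → max 375
D regrets: 105, 165, 300, 50 → max 300
E regrets: 325, 215, 145, 390 → max 390
F regrets: 45, 0, 155, 105 → max 155
G regrets: 0, 85, 305, 115 → max 305
Smallest max regret = 140 → A.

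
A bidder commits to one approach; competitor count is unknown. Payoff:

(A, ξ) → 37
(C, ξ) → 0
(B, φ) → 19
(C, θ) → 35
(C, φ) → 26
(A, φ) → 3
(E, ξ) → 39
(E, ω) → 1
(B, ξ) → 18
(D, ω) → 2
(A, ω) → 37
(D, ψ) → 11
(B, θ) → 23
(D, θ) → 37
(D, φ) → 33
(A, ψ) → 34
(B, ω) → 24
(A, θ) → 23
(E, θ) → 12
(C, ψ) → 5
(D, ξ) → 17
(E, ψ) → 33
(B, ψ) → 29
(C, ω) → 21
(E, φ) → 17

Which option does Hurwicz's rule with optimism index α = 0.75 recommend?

A: 0.75·37 + 0.25·3 = 28.5
B: 0.75·29 + 0.25·18 = 26.25
C: 0.75·35 + 0.25·0 = 26.25
D: 0.75·37 + 0.25·2 = 28.25
E: 0.75·39 + 0.25·1 = 29.5
Highest Hurwicz score = 29.5 → E.

E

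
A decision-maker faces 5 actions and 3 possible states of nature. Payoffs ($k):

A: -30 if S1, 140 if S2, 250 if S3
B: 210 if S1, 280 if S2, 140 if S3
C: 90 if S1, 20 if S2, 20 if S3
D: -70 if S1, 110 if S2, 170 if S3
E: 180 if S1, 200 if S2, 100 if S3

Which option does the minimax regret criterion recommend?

B

Column bests: S1=210, S2=280, S3=250.
A regrets: 240, 140, 0 → max 240
B regrets: 0, 0, 110 → max 110
C regrets: 120, 260, 230 → max 260
D regrets: 280, 170, 80 → max 280
E regrets: 30, 80, 150 → max 150
Smallest max regret = 110 → B.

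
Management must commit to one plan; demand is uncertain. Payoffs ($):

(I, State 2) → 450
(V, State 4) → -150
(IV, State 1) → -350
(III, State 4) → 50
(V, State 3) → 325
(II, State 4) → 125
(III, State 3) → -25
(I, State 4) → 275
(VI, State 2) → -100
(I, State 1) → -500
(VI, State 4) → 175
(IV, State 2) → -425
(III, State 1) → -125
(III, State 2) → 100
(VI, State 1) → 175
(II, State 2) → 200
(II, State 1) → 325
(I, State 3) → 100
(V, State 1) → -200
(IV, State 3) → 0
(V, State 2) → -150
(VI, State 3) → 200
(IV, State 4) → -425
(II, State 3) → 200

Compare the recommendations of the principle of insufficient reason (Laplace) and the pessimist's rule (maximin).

laplace → II; maximin → II (agree)

Row averages: I=81.25, II=212.5, III=0, IV=-300, V=-43.75, VI=112.5
Highest average = 212.5 → II.
Row minima: I=-500, II=125, III=-125, IV=-425, V=-200, VI=-100
Best worst-case = 125 → II.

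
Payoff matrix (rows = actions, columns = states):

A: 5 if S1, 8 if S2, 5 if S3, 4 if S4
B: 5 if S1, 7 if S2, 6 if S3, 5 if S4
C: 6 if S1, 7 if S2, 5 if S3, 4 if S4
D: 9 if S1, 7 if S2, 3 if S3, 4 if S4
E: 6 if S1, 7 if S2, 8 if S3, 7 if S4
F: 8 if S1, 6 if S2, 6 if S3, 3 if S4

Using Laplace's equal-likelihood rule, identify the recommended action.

Row averages: A=5.5, B=5.75, C=5.5, D=5.75, E=7, F=5.75
Highest average = 7 → E.

E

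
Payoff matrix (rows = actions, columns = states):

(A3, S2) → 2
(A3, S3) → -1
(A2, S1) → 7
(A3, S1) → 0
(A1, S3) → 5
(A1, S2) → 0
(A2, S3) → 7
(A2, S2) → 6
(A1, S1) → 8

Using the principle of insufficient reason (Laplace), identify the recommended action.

A2

Row averages: A1=13/3, A2=20/3, A3=1/3
Highest average = 20/3 → A2.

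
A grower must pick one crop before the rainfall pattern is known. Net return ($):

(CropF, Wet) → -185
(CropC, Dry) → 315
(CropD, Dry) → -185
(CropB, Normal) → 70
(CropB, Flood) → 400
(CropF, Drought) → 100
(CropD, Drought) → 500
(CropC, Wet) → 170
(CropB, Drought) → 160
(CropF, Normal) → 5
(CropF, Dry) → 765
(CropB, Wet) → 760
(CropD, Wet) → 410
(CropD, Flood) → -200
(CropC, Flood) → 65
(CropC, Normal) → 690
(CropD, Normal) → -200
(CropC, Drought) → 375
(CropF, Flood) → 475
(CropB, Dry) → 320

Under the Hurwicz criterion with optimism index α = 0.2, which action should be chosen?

CropB: 0.2·760 + 0.8·70 = 208
CropC: 0.2·690 + 0.8·65 = 190
CropF: 0.2·765 + 0.8·(-185) = 5
CropD: 0.2·500 + 0.8·(-200) = -60
Highest Hurwicz score = 208 → CropB.

CropB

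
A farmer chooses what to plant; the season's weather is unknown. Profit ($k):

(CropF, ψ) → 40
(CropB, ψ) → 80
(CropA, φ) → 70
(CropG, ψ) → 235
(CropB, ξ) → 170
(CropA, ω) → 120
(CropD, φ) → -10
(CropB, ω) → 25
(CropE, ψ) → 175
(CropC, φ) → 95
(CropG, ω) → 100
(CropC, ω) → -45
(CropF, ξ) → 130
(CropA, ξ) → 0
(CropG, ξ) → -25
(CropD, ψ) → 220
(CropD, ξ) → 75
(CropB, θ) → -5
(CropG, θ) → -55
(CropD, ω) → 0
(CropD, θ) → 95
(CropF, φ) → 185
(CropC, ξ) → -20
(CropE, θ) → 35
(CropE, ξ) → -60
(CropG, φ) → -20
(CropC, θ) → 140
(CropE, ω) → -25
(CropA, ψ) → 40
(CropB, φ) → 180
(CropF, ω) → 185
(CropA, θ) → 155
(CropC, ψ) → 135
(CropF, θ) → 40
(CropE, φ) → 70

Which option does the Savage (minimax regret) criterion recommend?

Column bests: θ=155, φ=185, ψ=235, ω=185, ξ=170.
CropB regrets: 160, 5, 155, 160, 0 → max 160
CropA regrets: 0, 115, 195, 65, 170 → max 195
CropD regrets: 60, 195, 15, 185, 95 → max 195
CropC regrets: 15, 90, 100, 230, 190 → max 230
CropF regrets: 115, 0, 195, 0, 40 → max 195
CropG regrets: 210, 205, 0, 85, 195 → max 210
CropE regrets: 120, 115, 60, 210, 230 → max 230
Smallest max regret = 160 → CropB.

CropB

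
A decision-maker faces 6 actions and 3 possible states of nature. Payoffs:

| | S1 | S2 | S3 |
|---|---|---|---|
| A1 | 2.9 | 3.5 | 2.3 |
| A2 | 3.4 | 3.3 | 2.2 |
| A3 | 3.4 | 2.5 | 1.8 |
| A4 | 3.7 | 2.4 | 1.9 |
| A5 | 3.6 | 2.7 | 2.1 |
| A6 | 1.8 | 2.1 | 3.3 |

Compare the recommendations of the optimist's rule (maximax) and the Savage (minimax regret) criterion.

Row maxima: A1=3.5, A2=3.4, A3=3.4, A4=3.7, A5=3.6, A6=3.3
Best best-case = 3.7 → A4.
Column bests: S1=3.7, S2=3.5, S3=3.3.
A1 regrets: 0.8, 0.0, 1.0 → max 1.0
A2 regrets: 0.3, 0.2, 1.1 → max 1.1
A3 regrets: 0.3, 1.0, 1.5 → max 1.5
A4 regrets: 0.0, 1.1, 1.4 → max 1.4
A5 regrets: 0.1, 0.8, 1.2 → max 1.2
A6 regrets: 1.9, 1.4, 0.0 → max 1.9
Smallest max regret = 1.0 → A1.

maximax → A4; minimax regret → A1 (disagree)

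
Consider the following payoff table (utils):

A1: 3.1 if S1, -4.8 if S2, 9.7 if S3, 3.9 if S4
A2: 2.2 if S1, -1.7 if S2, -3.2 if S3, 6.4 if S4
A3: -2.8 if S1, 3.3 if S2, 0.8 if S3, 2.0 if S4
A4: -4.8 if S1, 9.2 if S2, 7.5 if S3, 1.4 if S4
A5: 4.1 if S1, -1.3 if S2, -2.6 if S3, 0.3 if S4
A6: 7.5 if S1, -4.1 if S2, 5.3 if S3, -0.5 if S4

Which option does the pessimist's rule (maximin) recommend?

A5

Row minima: A1=-4.8, A2=-3.2, A3=-2.8, A4=-4.8, A5=-2.6, A6=-4.1
Best worst-case = -2.6 → A5.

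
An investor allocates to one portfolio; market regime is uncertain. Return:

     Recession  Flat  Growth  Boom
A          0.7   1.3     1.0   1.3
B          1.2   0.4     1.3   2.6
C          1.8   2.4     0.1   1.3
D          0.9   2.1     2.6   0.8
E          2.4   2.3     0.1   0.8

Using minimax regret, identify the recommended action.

Column bests: Recession=2.4, Flat=2.4, Growth=2.6, Boom=2.6.
A regrets: 1.7, 1.1, 1.6, 1.3 → max 1.7
B regrets: 1.2, 2.0, 1.3, 0.0 → max 2.0
C regrets: 0.6, 0.0, 2.5, 1.3 → max 2.5
D regrets: 1.5, 0.3, 0.0, 1.8 → max 1.8
E regrets: 0.0, 0.1, 2.5, 1.8 → max 2.5
Smallest max regret = 1.7 → A.

A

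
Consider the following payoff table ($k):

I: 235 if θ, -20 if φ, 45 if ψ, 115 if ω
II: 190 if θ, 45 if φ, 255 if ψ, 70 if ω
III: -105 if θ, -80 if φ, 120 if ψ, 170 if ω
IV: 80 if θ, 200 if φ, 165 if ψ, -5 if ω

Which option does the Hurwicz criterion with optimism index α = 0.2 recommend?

I: 0.2·235 + 0.8·(-20) = 31
II: 0.2·255 + 0.8·45 = 87
III: 0.2·170 + 0.8·(-105) = -50
IV: 0.2·200 + 0.8·(-5) = 36
Highest Hurwicz score = 87 → II.

II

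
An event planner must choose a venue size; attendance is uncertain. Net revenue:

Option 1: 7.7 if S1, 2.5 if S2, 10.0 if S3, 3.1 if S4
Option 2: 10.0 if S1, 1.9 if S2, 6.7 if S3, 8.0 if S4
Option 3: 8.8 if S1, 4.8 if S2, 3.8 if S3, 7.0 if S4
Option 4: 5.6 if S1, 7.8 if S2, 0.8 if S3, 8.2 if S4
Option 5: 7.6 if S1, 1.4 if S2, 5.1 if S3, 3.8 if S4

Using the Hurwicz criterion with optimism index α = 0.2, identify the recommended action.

Option 3

Option 1: 0.2·10.0 + 0.8·2.5 = 4
Option 2: 0.2·10.0 + 0.8·1.9 = 3.52
Option 3: 0.2·8.8 + 0.8·3.8 = 4.8
Option 4: 0.2·8.2 + 0.8·0.8 = 2.28
Option 5: 0.2·7.6 + 0.8·1.4 = 2.64
Highest Hurwicz score = 4.8 → Option 3.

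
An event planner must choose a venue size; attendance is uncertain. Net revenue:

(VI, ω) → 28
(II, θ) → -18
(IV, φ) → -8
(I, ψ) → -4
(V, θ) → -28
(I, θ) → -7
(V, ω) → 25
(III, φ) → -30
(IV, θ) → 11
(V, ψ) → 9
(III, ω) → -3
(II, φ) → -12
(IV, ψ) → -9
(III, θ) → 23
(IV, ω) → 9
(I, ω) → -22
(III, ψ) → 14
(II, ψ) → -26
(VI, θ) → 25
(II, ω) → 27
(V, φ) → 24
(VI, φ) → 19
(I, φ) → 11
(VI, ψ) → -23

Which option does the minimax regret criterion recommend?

IV

Column bests: θ=25, φ=24, ψ=14, ω=28.
I regrets: 32, 13, 18, 50 → max 50
II regrets: 43, 36, 40, 1 → max 43
III regrets: 2, 54, 0, 31 → max 54
IV regrets: 14, 32, 23, 19 → max 32
V regrets: 53, 0, 5, 3 → max 53
VI regrets: 0, 5, 37, 0 → max 37
Smallest max regret = 32 → IV.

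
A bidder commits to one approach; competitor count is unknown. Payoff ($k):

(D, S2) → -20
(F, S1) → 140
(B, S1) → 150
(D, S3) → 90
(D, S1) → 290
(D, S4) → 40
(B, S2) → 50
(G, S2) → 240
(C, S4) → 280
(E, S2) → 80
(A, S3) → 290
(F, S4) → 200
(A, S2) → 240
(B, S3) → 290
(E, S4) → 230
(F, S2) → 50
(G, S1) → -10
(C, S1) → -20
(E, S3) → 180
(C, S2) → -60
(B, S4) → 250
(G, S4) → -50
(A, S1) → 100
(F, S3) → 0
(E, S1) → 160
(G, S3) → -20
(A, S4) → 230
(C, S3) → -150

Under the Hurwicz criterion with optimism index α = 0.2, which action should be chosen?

A: 0.2·290 + 0.8·100 = 138
B: 0.2·290 + 0.8·50 = 98
C: 0.2·280 + 0.8·(-150) = -64
D: 0.2·290 + 0.8·(-20) = 42
E: 0.2·230 + 0.8·80 = 110
F: 0.2·200 + 0.8·0 = 40
G: 0.2·240 + 0.8·(-50) = 8
Highest Hurwicz score = 138 → A.

A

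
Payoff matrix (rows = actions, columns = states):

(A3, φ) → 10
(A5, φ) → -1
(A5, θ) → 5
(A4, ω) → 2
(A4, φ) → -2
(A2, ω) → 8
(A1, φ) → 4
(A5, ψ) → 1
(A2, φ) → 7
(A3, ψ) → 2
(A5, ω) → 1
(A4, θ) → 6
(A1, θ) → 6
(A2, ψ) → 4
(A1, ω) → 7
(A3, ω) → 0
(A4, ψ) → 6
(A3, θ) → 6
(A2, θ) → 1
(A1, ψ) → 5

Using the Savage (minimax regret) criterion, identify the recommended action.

Column bests: θ=6, φ=10, ψ=6, ω=8.
A1 regrets: 0, 6, 1, 1 → max 6
A2 regrets: 5, 3, 2, 0 → max 5
A3 regrets: 0, 0, 4, 8 → max 8
A4 regrets: 0, 12, 0, 6 → max 12
A5 regrets: 1, 11, 5, 7 → max 11
Smallest max regret = 5 → A2.

A2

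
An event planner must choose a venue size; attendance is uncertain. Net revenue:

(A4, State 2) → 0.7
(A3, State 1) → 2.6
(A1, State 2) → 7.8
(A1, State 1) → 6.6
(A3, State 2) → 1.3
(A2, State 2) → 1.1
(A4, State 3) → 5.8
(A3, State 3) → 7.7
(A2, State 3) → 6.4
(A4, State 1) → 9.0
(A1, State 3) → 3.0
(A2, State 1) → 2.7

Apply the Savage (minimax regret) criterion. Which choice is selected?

A1

Column bests: State 1=9.0, State 2=7.8, State 3=7.7.
A1 regrets: 2.4, 0.0, 4.7 → max 4.7
A2 regrets: 6.3, 6.7, 1.3 → max 6.7
A3 regrets: 6.4, 6.5, 0.0 → max 6.5
A4 regrets: 0.0, 7.1, 1.9 → max 7.1
Smallest max regret = 4.7 → A1.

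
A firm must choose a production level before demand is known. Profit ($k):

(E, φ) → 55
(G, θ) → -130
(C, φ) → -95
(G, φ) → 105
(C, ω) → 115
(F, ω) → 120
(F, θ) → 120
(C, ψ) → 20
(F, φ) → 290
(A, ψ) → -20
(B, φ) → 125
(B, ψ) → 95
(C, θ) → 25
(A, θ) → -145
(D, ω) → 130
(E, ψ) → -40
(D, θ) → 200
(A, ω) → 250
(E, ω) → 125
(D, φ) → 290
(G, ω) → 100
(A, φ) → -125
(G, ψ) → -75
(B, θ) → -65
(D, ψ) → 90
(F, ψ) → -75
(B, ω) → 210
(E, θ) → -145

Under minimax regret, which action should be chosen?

D

Column bests: θ=200, φ=290, ψ=95, ω=250.
A regrets: 345, 415, 115, 0 → max 415
B regrets: 265, 165, 0, 40 → max 265
C regrets: 175, 385, 75, 135 → max 385
D regrets: 0, 0, 5, 120 → max 120
E regrets: 345, 235, 135, 125 → max 345
F regrets: 80, 0, 170, 130 → max 170
G regrets: 330, 185, 170, 150 → max 330
Smallest max regret = 120 → D.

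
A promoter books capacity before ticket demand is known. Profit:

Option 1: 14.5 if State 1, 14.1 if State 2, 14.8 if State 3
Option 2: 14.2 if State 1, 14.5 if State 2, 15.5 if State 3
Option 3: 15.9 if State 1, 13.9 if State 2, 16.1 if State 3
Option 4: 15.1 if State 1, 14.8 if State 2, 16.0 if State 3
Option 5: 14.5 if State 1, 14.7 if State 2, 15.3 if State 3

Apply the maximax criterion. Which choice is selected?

Row maxima: Option 1=14.8, Option 2=15.5, Option 3=16.1, Option 4=16.0, Option 5=15.3
Best best-case = 16.1 → Option 3.

Option 3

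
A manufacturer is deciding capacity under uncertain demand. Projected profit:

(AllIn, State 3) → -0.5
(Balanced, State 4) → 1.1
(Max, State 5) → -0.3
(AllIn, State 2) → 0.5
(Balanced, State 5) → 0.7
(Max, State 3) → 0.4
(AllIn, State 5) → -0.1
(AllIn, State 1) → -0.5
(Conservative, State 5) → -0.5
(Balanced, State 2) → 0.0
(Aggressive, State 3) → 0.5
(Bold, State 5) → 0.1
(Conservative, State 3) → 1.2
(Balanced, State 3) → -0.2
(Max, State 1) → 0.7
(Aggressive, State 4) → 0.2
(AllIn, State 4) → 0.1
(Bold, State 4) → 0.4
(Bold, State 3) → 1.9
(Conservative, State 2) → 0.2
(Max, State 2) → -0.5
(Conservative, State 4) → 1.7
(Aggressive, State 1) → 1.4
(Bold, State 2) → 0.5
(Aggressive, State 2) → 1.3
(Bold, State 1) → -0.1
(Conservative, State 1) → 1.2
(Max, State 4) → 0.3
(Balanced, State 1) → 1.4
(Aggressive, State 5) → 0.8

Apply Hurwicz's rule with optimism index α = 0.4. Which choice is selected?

Bold

Conservative: 0.4·1.7 + 0.6·(-0.5) = 0.38
Balanced: 0.4·1.4 + 0.6·(-0.2) = 0.44
Aggressive: 0.4·1.4 + 0.6·0.2 = 0.68
Bold: 0.4·1.9 + 0.6·(-0.1) = 0.7
AllIn: 0.4·0.5 + 0.6·(-0.5) = -0.1
Max: 0.4·0.7 + 0.6·(-0.5) = -0.02
Highest Hurwicz score = 0.7 → Bold.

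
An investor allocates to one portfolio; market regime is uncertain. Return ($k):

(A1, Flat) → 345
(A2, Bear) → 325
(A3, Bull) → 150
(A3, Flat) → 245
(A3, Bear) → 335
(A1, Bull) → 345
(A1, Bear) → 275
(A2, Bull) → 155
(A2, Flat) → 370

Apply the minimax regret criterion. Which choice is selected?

Column bests: Bear=335, Flat=370, Bull=345.
A1 regrets: 60, 25, 0 → max 60
A2 regrets: 10, 0, 190 → max 190
A3 regrets: 0, 125, 195 → max 195
Smallest max regret = 60 → A1.

A1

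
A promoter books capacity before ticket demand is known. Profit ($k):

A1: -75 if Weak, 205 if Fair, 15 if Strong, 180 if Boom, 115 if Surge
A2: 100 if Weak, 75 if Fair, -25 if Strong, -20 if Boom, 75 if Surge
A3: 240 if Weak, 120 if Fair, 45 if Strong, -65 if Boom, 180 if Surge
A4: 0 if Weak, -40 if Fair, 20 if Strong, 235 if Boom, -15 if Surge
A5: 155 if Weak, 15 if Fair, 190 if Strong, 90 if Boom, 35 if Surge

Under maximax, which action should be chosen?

Row maxima: A1=205, A2=100, A3=240, A4=235, A5=190
Best best-case = 240 → A3.

A3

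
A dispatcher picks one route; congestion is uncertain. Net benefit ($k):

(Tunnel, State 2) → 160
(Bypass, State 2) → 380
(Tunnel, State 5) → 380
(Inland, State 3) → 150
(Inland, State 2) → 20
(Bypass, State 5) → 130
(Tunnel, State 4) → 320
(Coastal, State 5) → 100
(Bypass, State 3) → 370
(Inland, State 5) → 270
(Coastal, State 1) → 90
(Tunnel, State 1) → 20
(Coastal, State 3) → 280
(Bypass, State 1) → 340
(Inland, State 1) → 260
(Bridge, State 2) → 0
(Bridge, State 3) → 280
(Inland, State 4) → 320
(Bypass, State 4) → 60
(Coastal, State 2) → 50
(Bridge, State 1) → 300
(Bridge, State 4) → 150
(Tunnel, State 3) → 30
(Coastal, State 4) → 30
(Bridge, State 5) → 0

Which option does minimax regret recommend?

Bypass

Column bests: State 1=340, State 2=380, State 3=370, State 4=320, State 5=380.
Inland regrets: 80, 360, 220, 0, 110 → max 360
Bypass regrets: 0, 0, 0, 260, 250 → max 260
Tunnel regrets: 320, 220, 340, 0, 0 → max 340
Bridge regrets: 40, 380, 90, 170, 380 → max 380
Coastal regrets: 250, 330, 90, 290, 280 → max 330
Smallest max regret = 260 → Bypass.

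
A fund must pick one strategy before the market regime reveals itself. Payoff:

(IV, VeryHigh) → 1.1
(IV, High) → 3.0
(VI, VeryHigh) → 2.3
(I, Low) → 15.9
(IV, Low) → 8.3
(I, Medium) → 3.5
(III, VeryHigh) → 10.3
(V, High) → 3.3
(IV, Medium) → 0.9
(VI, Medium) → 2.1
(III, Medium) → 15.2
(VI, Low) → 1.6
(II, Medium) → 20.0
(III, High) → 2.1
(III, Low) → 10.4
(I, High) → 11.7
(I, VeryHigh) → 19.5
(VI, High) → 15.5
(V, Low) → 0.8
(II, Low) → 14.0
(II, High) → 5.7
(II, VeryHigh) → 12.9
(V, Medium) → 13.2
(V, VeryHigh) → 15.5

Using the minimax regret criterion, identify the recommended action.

Column bests: Low=15.9, Medium=20.0, High=15.5, VeryHigh=19.5.
I regrets: 0.0, 16.5, 3.8, 0.0 → max 16.5
II regrets: 1.9, 0.0, 9.8, 6.6 → max 9.8
III regrets: 5.5, 4.8, 13.4, 9.2 → max 13.4
IV regrets: 7.6, 19.1, 12.5, 18.4 → max 19.1
V regrets: 15.1, 6.8, 12.2, 4.0 → max 15.1
VI regrets: 14.3, 17.9, 0.0, 17.2 → max 17.9
Smallest max regret = 9.8 → II.

II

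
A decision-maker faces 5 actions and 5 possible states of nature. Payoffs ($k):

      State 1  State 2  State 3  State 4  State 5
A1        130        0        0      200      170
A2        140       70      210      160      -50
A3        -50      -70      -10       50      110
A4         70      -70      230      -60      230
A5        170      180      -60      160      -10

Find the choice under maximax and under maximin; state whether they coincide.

maximax → A4; maximin → A1 (disagree)

Row maxima: A1=200, A2=210, A3=110, A4=230, A5=180
Best best-case = 230 → A4.
Row minima: A1=0, A2=-50, A3=-70, A4=-70, A5=-60
Best worst-case = 0 → A1.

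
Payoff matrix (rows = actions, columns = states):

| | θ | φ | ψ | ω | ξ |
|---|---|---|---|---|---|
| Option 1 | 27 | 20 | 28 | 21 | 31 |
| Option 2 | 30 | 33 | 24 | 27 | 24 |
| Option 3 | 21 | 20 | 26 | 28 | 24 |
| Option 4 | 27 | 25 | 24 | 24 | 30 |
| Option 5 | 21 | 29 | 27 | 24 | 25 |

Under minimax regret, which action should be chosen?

Column bests: θ=30, φ=33, ψ=28, ω=28, ξ=31.
Option 1 regrets: 3, 13, 0, 7, 0 → max 13
Option 2 regrets: 0, 0, 4, 1, 7 → max 7
Option 3 regrets: 9, 13, 2, 0, 7 → max 13
Option 4 regrets: 3, 8, 4, 4, 1 → max 8
Option 5 regrets: 9, 4, 1, 4, 6 → max 9
Smallest max regret = 7 → Option 2.

Option 2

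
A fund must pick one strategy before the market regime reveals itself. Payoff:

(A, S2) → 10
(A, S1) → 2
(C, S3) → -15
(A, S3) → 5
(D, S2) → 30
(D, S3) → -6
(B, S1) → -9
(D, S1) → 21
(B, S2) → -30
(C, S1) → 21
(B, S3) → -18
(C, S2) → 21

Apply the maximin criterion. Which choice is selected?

A

Row minima: A=2, B=-30, C=-15, D=-6
Best worst-case = 2 → A.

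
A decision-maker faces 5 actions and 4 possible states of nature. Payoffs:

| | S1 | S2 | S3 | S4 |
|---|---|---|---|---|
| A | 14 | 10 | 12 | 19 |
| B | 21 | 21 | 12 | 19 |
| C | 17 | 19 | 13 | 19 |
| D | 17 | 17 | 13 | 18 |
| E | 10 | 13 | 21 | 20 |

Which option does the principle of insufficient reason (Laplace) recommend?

Row averages: A=13.75, B=18.25, C=17, D=16.25, E=16
Highest average = 18.25 → B.

B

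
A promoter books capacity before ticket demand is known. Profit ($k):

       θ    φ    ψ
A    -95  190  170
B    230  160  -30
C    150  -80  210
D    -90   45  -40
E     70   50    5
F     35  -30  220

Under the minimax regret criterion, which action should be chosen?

E

Column bests: θ=230, φ=190, ψ=220.
A regrets: 325, 0, 50 → max 325
B regrets: 0, 30, 250 → max 250
C regrets: 80, 270, 10 → max 270
D regrets: 320, 145, 260 → max 320
E regrets: 160, 140, 215 → max 215
F regrets: 195, 220, 0 → max 220
Smallest max regret = 215 → E.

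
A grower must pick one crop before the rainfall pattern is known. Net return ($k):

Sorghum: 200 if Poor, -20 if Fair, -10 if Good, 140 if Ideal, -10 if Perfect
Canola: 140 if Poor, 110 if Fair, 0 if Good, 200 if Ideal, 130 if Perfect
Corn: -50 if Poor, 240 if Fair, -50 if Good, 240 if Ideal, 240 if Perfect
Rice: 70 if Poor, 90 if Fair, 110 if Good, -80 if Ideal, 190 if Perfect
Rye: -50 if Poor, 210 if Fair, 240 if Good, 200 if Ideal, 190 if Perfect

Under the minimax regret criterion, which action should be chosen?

Canola

Column bests: Poor=200, Fair=240, Good=240, Ideal=240, Perfect=240.
Sorghum regrets: 0, 260, 250, 100, 250 → max 260
Canola regrets: 60, 130, 240, 40, 110 → max 240
Corn regrets: 250, 0, 290, 0, 0 → max 290
Rice regrets: 130, 150, 130, 320, 50 → max 320
Rye regrets: 250, 30, 0, 40, 50 → max 250
Smallest max regret = 240 → Canola.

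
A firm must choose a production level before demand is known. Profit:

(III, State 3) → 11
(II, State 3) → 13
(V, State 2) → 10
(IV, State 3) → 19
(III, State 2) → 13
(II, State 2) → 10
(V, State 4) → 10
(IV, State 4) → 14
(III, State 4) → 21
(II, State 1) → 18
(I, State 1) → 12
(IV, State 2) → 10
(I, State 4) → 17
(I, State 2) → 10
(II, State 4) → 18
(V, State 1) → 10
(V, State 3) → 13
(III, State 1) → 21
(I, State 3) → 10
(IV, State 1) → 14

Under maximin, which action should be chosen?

III

Row minima: I=10, II=10, III=11, IV=10, V=10
Best worst-case = 11 → III.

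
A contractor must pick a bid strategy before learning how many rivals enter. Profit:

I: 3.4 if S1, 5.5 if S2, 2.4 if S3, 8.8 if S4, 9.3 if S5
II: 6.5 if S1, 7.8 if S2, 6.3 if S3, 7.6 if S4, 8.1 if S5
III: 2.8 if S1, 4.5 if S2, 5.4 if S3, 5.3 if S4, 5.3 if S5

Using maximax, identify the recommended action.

Row maxima: I=9.3, II=8.1, III=5.4
Best best-case = 9.3 → I.

I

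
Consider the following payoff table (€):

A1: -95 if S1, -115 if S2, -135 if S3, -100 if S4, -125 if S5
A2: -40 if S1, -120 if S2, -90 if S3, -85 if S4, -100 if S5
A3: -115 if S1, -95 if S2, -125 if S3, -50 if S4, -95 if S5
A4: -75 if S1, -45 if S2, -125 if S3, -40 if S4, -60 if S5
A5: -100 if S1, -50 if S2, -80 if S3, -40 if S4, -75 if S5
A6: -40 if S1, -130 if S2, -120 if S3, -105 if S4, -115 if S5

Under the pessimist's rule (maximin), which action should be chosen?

Row minima: A1=-135, A2=-120, A3=-125, A4=-125, A5=-100, A6=-130
Best worst-case = -100 → A5.

A5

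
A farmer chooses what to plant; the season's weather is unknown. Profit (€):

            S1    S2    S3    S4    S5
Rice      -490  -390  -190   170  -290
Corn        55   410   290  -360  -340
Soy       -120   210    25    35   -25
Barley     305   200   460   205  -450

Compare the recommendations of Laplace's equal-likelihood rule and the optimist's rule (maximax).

laplace → Barley; maximax → Barley (agree)

Row averages: Rice=-238, Corn=11, Soy=25, Barley=144
Highest average = 144 → Barley.
Row maxima: Rice=170, Corn=410, Soy=210, Barley=460
Best best-case = 460 → Barley.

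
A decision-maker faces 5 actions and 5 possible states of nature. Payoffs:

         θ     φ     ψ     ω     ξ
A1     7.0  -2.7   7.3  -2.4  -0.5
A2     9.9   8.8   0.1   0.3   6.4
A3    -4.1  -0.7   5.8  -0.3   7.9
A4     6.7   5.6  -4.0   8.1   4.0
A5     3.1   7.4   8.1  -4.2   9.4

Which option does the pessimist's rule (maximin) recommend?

A2

Row minima: A1=-2.7, A2=0.1, A3=-4.1, A4=-4.0, A5=-4.2
Best worst-case = 0.1 → A2.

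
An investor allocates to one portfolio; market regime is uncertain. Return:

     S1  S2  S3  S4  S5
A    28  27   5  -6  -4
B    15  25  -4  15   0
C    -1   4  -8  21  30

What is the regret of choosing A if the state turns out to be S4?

27

Best payoff under S4 is 21.
Regret = 21 − (-6) = 27.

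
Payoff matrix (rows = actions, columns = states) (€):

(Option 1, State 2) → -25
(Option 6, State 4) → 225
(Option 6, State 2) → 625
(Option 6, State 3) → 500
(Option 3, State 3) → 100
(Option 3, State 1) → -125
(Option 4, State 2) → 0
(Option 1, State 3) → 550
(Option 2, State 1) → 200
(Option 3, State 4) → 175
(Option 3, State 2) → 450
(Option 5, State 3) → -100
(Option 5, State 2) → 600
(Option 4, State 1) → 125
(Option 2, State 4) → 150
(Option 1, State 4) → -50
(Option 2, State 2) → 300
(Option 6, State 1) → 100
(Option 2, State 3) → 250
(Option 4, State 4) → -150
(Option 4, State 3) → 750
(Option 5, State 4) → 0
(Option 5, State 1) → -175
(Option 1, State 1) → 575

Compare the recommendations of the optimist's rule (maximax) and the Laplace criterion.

Row maxima: Option 1=575, Option 2=300, Option 3=450, Option 4=750, Option 5=600, Option 6=625
Best best-case = 750 → Option 4.
Row averages: Option 1=262.5, Option 2=225, Option 3=150, Option 4=181.25, Option 5=81.25, Option 6=362.5
Highest average = 362.5 → Option 6.

maximax → Option 4; laplace → Option 6 (disagree)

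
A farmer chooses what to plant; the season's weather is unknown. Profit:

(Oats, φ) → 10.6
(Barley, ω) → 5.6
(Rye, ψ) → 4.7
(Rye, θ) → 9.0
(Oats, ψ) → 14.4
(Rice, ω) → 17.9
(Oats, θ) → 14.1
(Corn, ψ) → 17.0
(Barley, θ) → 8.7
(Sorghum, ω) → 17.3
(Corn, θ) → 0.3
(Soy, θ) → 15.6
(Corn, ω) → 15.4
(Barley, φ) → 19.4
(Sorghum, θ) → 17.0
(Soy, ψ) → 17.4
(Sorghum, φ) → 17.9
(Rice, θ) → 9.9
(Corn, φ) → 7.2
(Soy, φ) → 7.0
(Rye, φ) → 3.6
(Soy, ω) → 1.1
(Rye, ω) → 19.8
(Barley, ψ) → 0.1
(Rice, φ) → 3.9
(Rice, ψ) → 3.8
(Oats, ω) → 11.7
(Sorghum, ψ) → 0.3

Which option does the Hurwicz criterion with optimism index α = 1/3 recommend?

Oats

Rice: 1/3·17.9 + 2/3·3.8 = 8.5
Oats: 1/3·14.4 + 2/3·10.6 = 178/15
Sorghum: 1/3·17.9 + 2/3·0.3 = 37/6
Rye: 1/3·19.8 + 2/3·3.6 = 9
Barley: 1/3·19.4 + 2/3·0.1 = 98/15
Soy: 1/3·17.4 + 2/3·1.1 = 98/15
Corn: 1/3·17.0 + 2/3·0.3 = 88/15
Highest Hurwicz score = 178/15 → Oats.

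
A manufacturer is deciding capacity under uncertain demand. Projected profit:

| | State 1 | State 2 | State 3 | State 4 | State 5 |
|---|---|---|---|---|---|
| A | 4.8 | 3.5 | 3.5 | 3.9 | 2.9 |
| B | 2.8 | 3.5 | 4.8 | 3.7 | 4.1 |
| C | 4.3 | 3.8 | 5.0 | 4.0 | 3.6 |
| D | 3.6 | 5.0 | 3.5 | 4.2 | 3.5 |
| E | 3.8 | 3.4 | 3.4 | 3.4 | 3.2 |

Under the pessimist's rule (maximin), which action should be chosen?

C

Row minima: A=2.9, B=2.8, C=3.6, D=3.5, E=3.2
Best worst-case = 3.6 → C.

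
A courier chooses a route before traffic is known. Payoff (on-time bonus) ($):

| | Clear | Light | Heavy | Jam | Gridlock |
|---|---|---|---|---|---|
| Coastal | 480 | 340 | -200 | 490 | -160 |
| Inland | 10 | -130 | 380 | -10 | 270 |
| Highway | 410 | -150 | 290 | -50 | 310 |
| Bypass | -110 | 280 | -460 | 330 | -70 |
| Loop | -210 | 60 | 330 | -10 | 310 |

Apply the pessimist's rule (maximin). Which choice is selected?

Inland

Row minima: Coastal=-200, Inland=-130, Highway=-150, Bypass=-460, Loop=-210
Best worst-case = -130 → Inland.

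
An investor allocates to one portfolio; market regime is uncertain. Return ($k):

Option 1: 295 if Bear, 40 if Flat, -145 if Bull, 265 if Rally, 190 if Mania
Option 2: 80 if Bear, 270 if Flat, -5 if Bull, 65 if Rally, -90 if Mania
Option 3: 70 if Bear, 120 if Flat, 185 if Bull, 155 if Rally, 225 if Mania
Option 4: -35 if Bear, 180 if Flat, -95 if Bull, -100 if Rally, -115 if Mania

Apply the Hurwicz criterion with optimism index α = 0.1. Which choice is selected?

Option 3

Option 1: 0.1·295 + 0.9·(-145) = -101
Option 2: 0.1·270 + 0.9·(-90) = -54
Option 3: 0.1·225 + 0.9·70 = 85.5
Option 4: 0.1·180 + 0.9·(-115) = -85.5
Highest Hurwicz score = 85.5 → Option 3.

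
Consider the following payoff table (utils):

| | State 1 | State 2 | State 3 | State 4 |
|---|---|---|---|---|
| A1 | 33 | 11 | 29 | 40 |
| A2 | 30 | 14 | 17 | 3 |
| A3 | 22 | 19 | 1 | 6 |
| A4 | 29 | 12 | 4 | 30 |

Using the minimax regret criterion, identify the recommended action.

A1

Column bests: State 1=33, State 2=19, State 3=29, State 4=40.
A1 regrets: 0, 8, 0, 0 → max 8
A2 regrets: 3, 5, 12, 37 → max 37
A3 regrets: 11, 0, 28, 34 → max 34
A4 regrets: 4, 7, 25, 10 → max 25
Smallest max regret = 8 → A1.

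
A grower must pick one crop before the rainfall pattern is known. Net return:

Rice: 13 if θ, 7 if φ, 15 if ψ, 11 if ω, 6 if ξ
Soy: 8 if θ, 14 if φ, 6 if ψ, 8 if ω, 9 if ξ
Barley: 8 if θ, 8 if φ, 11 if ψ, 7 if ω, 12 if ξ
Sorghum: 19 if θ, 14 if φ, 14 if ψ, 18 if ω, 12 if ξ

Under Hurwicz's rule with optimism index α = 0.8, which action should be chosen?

Rice: 0.8·15 + 0.2·6 = 13.2
Soy: 0.8·14 + 0.2·6 = 12.4
Barley: 0.8·12 + 0.2·7 = 11
Sorghum: 0.8·19 + 0.2·12 = 17.6
Highest Hurwicz score = 17.6 → Sorghum.

Sorghum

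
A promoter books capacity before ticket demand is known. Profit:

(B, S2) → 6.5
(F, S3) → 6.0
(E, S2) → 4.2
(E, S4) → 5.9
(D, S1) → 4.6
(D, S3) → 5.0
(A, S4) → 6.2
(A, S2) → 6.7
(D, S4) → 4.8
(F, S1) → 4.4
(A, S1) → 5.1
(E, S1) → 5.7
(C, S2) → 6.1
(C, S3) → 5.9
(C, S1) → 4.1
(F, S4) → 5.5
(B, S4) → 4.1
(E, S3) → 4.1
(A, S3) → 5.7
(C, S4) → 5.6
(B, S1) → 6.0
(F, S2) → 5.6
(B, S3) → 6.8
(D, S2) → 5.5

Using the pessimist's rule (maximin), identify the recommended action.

Row minima: A=5.1, B=4.1, C=4.1, D=4.6, E=4.1, F=4.4
Best worst-case = 5.1 → A.

A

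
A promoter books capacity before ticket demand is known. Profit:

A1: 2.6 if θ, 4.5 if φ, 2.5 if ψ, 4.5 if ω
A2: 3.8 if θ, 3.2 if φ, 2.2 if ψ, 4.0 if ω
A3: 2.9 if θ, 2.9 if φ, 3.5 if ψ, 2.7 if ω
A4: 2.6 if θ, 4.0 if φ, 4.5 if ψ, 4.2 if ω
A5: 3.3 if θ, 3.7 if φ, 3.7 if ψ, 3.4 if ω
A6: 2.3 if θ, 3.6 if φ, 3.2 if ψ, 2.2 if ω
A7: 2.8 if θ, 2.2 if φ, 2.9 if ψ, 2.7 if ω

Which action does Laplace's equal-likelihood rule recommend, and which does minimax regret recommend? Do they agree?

laplace → A4; minimax regret → A5 (disagree)

Row averages: A1=3.525, A2=3.3, A3=3, A4=3.825, A5=3.525, A6=2.825, A7=2.65
Highest average = 3.825 → A4.
Column bests: θ=3.8, φ=4.5, ψ=4.5, ω=4.5.
A1 regrets: 1.2, 0.0, 2.0, 0.0 → max 2.0
A2 regrets: 0.0, 1.3, 2.3, 0.5 → max 2.3
A3 regrets: 0.9, 1.6, 1.0, 1.8 → max 1.8
A4 regrets: 1.2, 0.5, 0.0, 0.3 → max 1.2
A5 regrets: 0.5, 0.8, 0.8, 1.1 → max 1.1
A6 regrets: 1.5, 0.9, 1.3, 2.3 → max 2.3
A7 regrets: 1.0, 2.3, 1.6, 1.8 → max 2.3
Smallest max regret = 1.1 → A5.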